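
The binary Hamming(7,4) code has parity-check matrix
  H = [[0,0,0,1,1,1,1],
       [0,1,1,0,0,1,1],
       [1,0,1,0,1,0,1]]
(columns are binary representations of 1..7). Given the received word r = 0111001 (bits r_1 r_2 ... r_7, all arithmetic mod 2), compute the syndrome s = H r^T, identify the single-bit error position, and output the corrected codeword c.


s = (0, 1, 0)^T, error position = 2, corrected codeword c = 0011001

Compute s = H r^T mod 2 one row at a time:
  s_1 = 1 + 0 + 0 + 1 = 2 ≡ 0 (mod 2).
  s_2 = 1 + 1 + 0 + 1 = 3 ≡ 1 (mod 2).
  s_3 = 0 + 1 + 0 + 1 = 2 ≡ 0 (mod 2).
s = (0, 1, 0)^T — this equals column 2 of H (binary 010), so error is at position 2.
Correct: flip bit 2 of r = 0111001 to get c = 0011001.


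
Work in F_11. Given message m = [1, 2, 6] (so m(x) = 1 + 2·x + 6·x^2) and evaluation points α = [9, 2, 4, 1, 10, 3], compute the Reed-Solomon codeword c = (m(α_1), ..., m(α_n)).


c = [10, 7, 6, 9, 5, 6]

Message polynomial: m(x) = 1 + 2·x + 6·x^2 (mod 11).
For each evaluation point α_i, compute m(α_i) mod 11:
  α_1 = 9: Horner steps 6 → 1 → 10, so m(9) = 10.
  α_2 = 2: Horner steps 6 → 3 → 7, so m(2) = 7.
  α_3 = 4: Horner steps 6 → 4 → 6, so m(4) = 6.
  α_4 = 1: Horner steps 6 → 8 → 9, so m(1) = 9.
  α_5 = 10: Horner steps 6 → 7 → 5, so m(10) = 5.
  α_6 = 3: Horner steps 6 → 9 → 6, so m(3) = 6.
Codeword c = [10, 7, 6, 9, 5, 6] ∈ F_11^6.


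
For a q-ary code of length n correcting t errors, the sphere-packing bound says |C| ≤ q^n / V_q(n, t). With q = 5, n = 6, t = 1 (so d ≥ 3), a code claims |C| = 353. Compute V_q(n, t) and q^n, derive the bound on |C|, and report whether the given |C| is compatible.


V_q(n, t) = 25, q^n = 15625, Hamming bound = 625, |C| = 353 ≤ bound (satisfied).

Step 1: Compute V_q(n, t) = Σ_{j=0}^1 C(n, j) (q−1)^j.
  j = 0: C(6,0)·(4)^0 = 1·1 = 1.
  j = 1: C(6,1)·(4)^1 = 6·4 = 24.
  V_q(n, t) = 1 + 24 = 25.
Step 2: q^n = 5^6 = 15625.
Step 3: Hamming bound ⌊q^n / V_q(n,t)⌋ = ⌊15625/25⌋ = 625.
Step 4: Compare |C| = 353 to 625: satisfied.
The claimed |C| lies below the Hamming bound.


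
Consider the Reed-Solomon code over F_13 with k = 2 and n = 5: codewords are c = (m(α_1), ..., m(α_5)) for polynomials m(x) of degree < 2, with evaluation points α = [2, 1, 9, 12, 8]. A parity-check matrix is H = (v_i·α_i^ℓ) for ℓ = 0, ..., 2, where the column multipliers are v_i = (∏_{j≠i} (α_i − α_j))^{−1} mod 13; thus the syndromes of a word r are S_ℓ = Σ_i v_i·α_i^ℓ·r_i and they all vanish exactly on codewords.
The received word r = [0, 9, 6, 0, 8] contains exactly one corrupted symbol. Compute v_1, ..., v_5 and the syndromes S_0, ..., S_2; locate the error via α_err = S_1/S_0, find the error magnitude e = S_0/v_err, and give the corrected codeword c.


S = (5, 10, 7), error at position 1, error magnitude e = 6, c = [7, 9, 6, 0, 8].

Step 1: column multipliers v_i = (∏_{j≠i}(α_i − α_j))^{−1} mod 13.
  i = 1 (α = 2): (2−1)(2−9)(2−12)(2−8) = 1·(−7)·(−10)·(−6) = −420 ≡ 9, so v_1 = 9^{−1} = 3 (mod 13).
  i = 2 (α = 1): (1−2)(1−9)(1−12)(1−8) = (−1)·(−8)·(−11)·(−7) = 616 ≡ 5, so v_2 = 5^{−1} = 8 (mod 13).
  i = 3 (α = 9): (9−2)(9−1)(9−12)(9−8) = 7·8·(−3)·1 = −168 ≡ 1, so v_3 = 1^{−1} = 1 (mod 13).
  i = 4 (α = 12): (12−2)(12−1)(12−9)(12−8) = 10·11·3·4 = 1320 ≡ 7, so v_4 = 7^{−1} = 2 (mod 13).
  i = 5 (α = 8): (8−2)(8−1)(8−9)(8−12) = 6·7·(−1)·(−4) = 168 ≡ 12, so v_5 = 12^{−1} = 12 (mod 13).
  v = [3, 8, 1, 2, 12].
Step 2: syndromes of r = [0, 9, 6, 0, 8] (all sums mod 13).
  S_0 = Σ v_i r_i = 3·0 + 8·9 + 1·6 + 2·0 + 12·8 = 174 ≡ 5.
  S_1 = Σ v_i α_i r_i = 3·2·0 + 8·1·9 + 1·9·6 + 2·12·0 + 12·8·8 = 894 ≡ 10.
  α_i^2 mod 13 = [4, 1, 3, 1, 12].
  S_2 = Σ v_i α_i^2 r_i = 3·4·0 + 8·1·9 + 1·3·6 + 2·1·0 + 12·12·8 = 1242 ≡ 7.
  S = (5, 10, 7) ≠ 0, so r is not a codeword (an error is present).
Step 3: locate the error. For a single error e at position i, S_ℓ = v_i·e·α_i^ℓ, so α_err = S_1/S_0.
  S_0^{−1} = 5^{−1} = 8 (mod 13), so α_err = 10·8 = 80 ≡ 2 = α_1. Error position i = 1.
  Consistency check: S_2/S_1 = 7·4 = 28 ≡ 2 = α_err ✓ (single-error assumption holds).
Step 4: error magnitude e = S_0/v_1 = S_0·∏_{j≠1}(α_1 − α_j) = 5·9 = 45 ≡ 6 (mod 13).
Step 5: correct position 1: c_1 = r_1 − e = 0 − 6 ≡ 7 (mod 13). Hence c = [7, 9, 6, 0, 8].
  Check: interpolating c through the α_i gives m(x) = 11 + 11·x (degree < 2) with m(α_i) = c_i for every i, so c is indeed a codeword.


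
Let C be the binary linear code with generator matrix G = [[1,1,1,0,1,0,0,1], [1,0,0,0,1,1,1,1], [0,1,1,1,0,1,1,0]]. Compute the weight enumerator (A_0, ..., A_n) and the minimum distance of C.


Weight distribution: A_0 = 1, A_1 = 1, A_4 = 1, A_5 = 3, A_6 = 2. Minimum distance d = 1.

Enumerate all 2^3 = 8 messages m ∈ F_2^3.
For each, compute codeword c = mG in F_2^8, then tally its weight.
  m = 000 → c = 00000000, weight = 0.
  m = 100 → c = 11101001, weight = 5.
  m = 010 → c = 10001111, weight = 5.
  m = 110 → c = 01100110, weight = 4.
  m = 001 → c = 01110110, weight = 5.
  m = 101 → c = 10011111, weight = 6.
  m = 011 → c = 11111001, weight = 6.
  m = 111 → c = 00010000, weight = 1.
Tally weights:
  weight 0: 1 codewords.
  weight 1: 1 codewords.
  weight 4: 1 codewords.
  weight 5: 3 codewords.
  weight 6: 2 codewords.
Minimum distance d = smallest w > 0 with A_w > 0 = 1.
Sanity: Σ A_w = 8 = 2^3 = 8 ✓.


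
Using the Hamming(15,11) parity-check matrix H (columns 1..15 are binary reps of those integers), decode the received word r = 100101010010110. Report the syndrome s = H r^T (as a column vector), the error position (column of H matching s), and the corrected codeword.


s = (0, 0, 1, 1)^T, error position = 3, corrected codeword c = 101101010010110

Compute s = H r^T mod 2 one row at a time:
  s_1 = 1 + 0 + 0 + 1 + 0 + 1 + 1 + 0 = 4 ≡ 0 (mod 2).
  s_2 = 1 + 0 + 1 + 0 + 0 + 1 + 1 + 0 = 4 ≡ 0 (mod 2).
  s_3 = 0 + 0 + 1 + 0 + 0 + 1 + 1 + 0 = 3 ≡ 1 (mod 2).
  s_4 = 1 + 0 + 0 + 0 + 0 + 1 + 1 + 0 = 3 ≡ 1 (mod 2).
s = (0, 0, 1, 1)^T — this equals column 3 of H (binary 0011), so error is at position 3.
Correct: flip bit 3 of r = 100101010010110 to get c = 101101010010110.


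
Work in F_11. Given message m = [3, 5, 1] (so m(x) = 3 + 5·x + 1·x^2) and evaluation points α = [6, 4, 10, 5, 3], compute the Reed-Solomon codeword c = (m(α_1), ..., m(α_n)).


c = [3, 6, 10, 9, 5]

Message polynomial: m(x) = 3 + 5·x + 1·x^2 (mod 11).
For each evaluation point α_i, compute m(α_i) mod 11:
  α_1 = 6: Horner steps 1 → 0 → 3, so m(6) = 3.
  α_2 = 4: Horner steps 1 → 9 → 6, so m(4) = 6.
  α_3 = 10: Horner steps 1 → 4 → 10, so m(10) = 10.
  α_4 = 5: Horner steps 1 → 10 → 9, so m(5) = 9.
  α_5 = 3: Horner steps 1 → 8 → 5, so m(3) = 5.
Codeword c = [3, 6, 10, 9, 5] ∈ F_11^5.


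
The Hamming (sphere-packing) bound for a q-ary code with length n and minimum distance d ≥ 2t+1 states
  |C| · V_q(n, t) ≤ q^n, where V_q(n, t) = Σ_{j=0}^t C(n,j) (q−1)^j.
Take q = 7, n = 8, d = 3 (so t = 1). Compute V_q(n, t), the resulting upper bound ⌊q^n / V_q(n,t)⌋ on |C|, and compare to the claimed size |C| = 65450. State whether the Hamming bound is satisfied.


V_q(n, t) = 49, q^n = 5764801, Hamming bound = 117649, |C| = 65450 ≤ bound (satisfied).

Step 1: Compute V_q(n, t) = Σ_{j=0}^1 C(n, j) (q−1)^j.
  j = 0: C(8,0)·(6)^0 = 1·1 = 1.
  j = 1: C(8,1)·(6)^1 = 8·6 = 48.
  V_q(n, t) = 1 + 48 = 49.
Step 2: q^n = 7^8 = 5764801.
Step 3: Hamming bound ⌊q^n / V_q(n,t)⌋ = ⌊5764801/49⌋ = 117649.
Step 4: Compare |C| = 65450 to 117649: satisfied.
The claimed |C| lies below the Hamming bound.


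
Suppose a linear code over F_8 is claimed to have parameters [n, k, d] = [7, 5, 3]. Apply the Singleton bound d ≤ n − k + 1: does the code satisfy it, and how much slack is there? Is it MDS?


Singleton RHS = n − k + 1 = 3, slack = 0, bound satisfied, MDS.

Singleton bound: d ≤ n − k + 1.
Here n = 7, k = 5, so n − k + 1 = 3.
Given d = 3, check d ≤ 3: YES.
Slack = (n − k + 1) − d = 0.
The code is MDS (slack = 0).
Description: the claimed parameters are [7, 5, 3]_8; such a code would be MDS (meets Singleton bound).


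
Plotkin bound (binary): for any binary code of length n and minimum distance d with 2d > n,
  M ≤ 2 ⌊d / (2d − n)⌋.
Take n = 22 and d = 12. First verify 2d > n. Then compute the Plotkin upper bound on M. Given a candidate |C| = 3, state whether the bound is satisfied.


Plotkin bound M ≤ 12; given |C| = 3 ≤ bound (satisfied).

Check applicability: 2d = 24, n = 22.
2d − n = 2 > 0, so Plotkin applies.
Compute d/(2d−n) = 12/2 ≈ 6.0000.
⌊d/(2d−n)⌋ = 6.
Plotkin bound: M ≤ 2·6 = 12.
Given |C| = 3, check: satisfied.
This |C| is below the Plotkin bound.


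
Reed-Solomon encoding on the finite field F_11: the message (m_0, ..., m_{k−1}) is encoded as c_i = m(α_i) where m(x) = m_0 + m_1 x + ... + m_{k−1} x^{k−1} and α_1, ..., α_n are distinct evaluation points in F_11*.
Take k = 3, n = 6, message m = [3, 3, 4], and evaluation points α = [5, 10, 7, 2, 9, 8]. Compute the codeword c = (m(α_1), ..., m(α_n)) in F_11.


c = [8, 4, 0, 3, 2, 8]

Message polynomial: m(x) = 3 + 3·x + 4·x^2 (mod 11).
For each evaluation point α_i, compute m(α_i) mod 11:
  α_1 = 5: Horner steps 4 → 1 → 8, so m(5) = 8.
  α_2 = 10: Horner steps 4 → 10 → 4, so m(10) = 4.
  α_3 = 7: Horner steps 4 → 9 → 0, so m(7) = 0.
  α_4 = 2: Horner steps 4 → 0 → 3, so m(2) = 3.
  α_5 = 9: Horner steps 4 → 6 → 2, so m(9) = 2.
  α_6 = 8: Horner steps 4 → 2 → 8, so m(8) = 8.
Codeword c = [8, 4, 0, 3, 2, 8] ∈ F_11^6.


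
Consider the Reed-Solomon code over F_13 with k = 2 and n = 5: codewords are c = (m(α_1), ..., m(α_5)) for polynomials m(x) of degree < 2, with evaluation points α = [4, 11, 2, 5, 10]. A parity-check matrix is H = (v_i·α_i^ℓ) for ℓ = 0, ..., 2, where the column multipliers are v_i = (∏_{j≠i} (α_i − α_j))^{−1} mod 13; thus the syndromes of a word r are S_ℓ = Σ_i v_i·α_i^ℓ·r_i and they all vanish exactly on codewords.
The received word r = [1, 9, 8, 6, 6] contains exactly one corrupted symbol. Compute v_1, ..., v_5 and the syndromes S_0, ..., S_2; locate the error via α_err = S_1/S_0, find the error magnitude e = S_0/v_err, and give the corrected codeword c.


S = (11, 3, 2), error at position 4, error magnitude e = 2, c = [1, 9, 8, 4, 6].

Step 1: column multipliers v_i = (∏_{j≠i}(α_i − α_j))^{−1} mod 13.
  i = 1 (α = 4): (4−11)(4−2)(4−5)(4−10) = (−7)·2·(−1)·(−6) = −84 ≡ 7, so v_1 = 7^{−1} = 2 (mod 13).
  i = 2 (α = 11): (11−4)(11−2)(11−5)(11−10) = 7·9·6·1 = 378 ≡ 1, so v_2 = 1^{−1} = 1 (mod 13).
  i = 3 (α = 2): (2−4)(2−11)(2−5)(2−10) = (−2)·(−9)·(−3)·(−8) = 432 ≡ 3, so v_3 = 3^{−1} = 9 (mod 13).
  i = 4 (α = 5): (5−4)(5−11)(5−2)(5−10) = 1·(−6)·3·(−5) = 90 ≡ 12, so v_4 = 12^{−1} = 12 (mod 13).
  i = 5 (α = 10): (10−4)(10−11)(10−2)(10−5) = 6·(−1)·8·5 = −240 ≡ 7, so v_5 = 7^{−1} = 2 (mod 13).
  v = [2, 1, 9, 12, 2].
Step 2: syndromes of r = [1, 9, 8, 6, 6] (all sums mod 13).
  S_0 = Σ v_i r_i = 2·1 + 1·9 + 9·8 + 12·6 + 2·6 = 167 ≡ 11.
  S_1 = Σ v_i α_i r_i = 2·4·1 + 1·11·9 + 9·2·8 + 12·5·6 + 2·10·6 = 731 ≡ 3.
  α_i^2 mod 13 = [3, 4, 4, 12, 9].
  S_2 = Σ v_i α_i^2 r_i = 2·3·1 + 1·4·9 + 9·4·8 + 12·12·6 + 2·9·6 = 1302 ≡ 2.
  S = (11, 3, 2) ≠ 0, so r is not a codeword (an error is present).
Step 3: locate the error. For a single error e at position i, S_ℓ = v_i·e·α_i^ℓ, so α_err = S_1/S_0.
  S_0^{−1} = 11^{−1} = 6 (mod 13), so α_err = 3·6 = 18 ≡ 5 = α_4. Error position i = 4.
  Consistency check: S_2/S_1 = 2·9 = 18 ≡ 5 = α_err ✓ (single-error assumption holds).
Step 4: error magnitude e = S_0/v_4 = S_0·∏_{j≠4}(α_4 − α_j) = 11·12 = 132 ≡ 2 (mod 13).
Step 5: correct position 4: c_4 = r_4 − e = 6 − 2 ≡ 4 (mod 13). Hence c = [1, 9, 8, 4, 6].
  Check: interpolating c through the α_i gives m(x) = 2 + 3·x (degree < 2) with m(α_i) = c_i for every i, so c is indeed a codeword.


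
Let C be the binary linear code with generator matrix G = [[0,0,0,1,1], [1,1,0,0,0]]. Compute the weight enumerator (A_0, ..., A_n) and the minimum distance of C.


Weight distribution: A_0 = 1, A_2 = 2, A_4 = 1. Minimum distance d = 2.

Enumerate all 2^2 = 4 messages m ∈ F_2^2.
For each, compute codeword c = mG in F_2^5, then tally its weight.
  m = 00 → c = 00000, weight = 0.
  m = 10 → c = 00011, weight = 2.
  m = 01 → c = 11000, weight = 2.
  m = 11 → c = 11011, weight = 4.
Tally weights:
  weight 0: 1 codewords.
  weight 2: 2 codewords.
  weight 4: 1 codewords.
Minimum distance d = smallest w > 0 with A_w > 0 = 2.
Sanity: Σ A_w = 4 = 2^2 = 4 ✓.


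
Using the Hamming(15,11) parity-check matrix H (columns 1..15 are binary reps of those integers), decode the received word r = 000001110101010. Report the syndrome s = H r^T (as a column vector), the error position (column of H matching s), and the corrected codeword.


s = (0, 0, 0, 1)^T, error position = 1, corrected codeword c = 100001110101010

Compute s = H r^T mod 2 one row at a time:
  s_1 = 1 + 0 + 1 + 0 + 1 + 0 + 1 + 0 = 4 ≡ 0 (mod 2).
  s_2 = 0 + 0 + 1 + 1 + 1 + 0 + 1 + 0 = 4 ≡ 0 (mod 2).
  s_3 = 0 + 0 + 1 + 1 + 1 + 0 + 1 + 0 = 4 ≡ 0 (mod 2).
  s_4 = 0 + 0 + 0 + 1 + 0 + 0 + 0 + 0 = 1 ≡ 1 (mod 2).
s = (0, 0, 0, 1)^T — this equals column 1 of H (binary 0001), so error is at position 1.
Correct: flip bit 1 of r = 000001110101010 to get c = 100001110101010.


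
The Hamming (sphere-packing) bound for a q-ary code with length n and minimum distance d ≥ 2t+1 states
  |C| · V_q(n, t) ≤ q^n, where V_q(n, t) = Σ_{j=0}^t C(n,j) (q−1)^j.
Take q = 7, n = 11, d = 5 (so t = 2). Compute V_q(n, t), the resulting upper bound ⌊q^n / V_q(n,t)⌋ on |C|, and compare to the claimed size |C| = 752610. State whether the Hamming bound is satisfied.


V_q(n, t) = 2047, q^n = 1977326743, Hamming bound = 965963, |C| = 752610 ≤ bound (satisfied).

Step 1: Compute V_q(n, t) = Σ_{j=0}^2 C(n, j) (q−1)^j.
  j = 0: C(11,0)·(6)^0 = 1·1 = 1.
  j = 1: C(11,1)·(6)^1 = 11·6 = 66.
  j = 2: C(11,2)·(6)^2 = 55·36 = 1980.
  V_q(n, t) = 1 + 66 + 1980 = 2047.
Step 2: q^n = 7^11 = 1977326743.
Step 3: Hamming bound ⌊q^n / V_q(n,t)⌋ = ⌊1977326743/2047⌋ = 965963.
Step 4: Compare |C| = 752610 to 965963: satisfied.
The claimed |C| lies below the Hamming bound.


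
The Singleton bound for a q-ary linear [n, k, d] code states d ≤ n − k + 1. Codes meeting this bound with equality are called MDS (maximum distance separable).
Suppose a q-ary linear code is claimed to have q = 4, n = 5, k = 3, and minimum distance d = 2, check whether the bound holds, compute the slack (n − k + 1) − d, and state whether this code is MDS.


Singleton RHS = n − k + 1 = 3, slack = 1, bound satisfied, not MDS.

Singleton bound: d ≤ n − k + 1.
Here n = 5, k = 3, so n − k + 1 = 3.
Given d = 2, check d ≤ 3: YES.
Slack = (n − k + 1) − d = 1.
The code is NOT MDS (slack = 1 > 0).
Description: the claimed parameters are [5, 3, 2]_4; such a code would be non-MDS.


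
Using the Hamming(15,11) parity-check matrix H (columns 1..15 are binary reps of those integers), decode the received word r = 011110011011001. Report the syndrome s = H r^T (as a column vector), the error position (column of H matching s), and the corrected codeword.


s = (1, 0, 0, 1)^T, error position = 9, corrected codeword c = 011110010011001

Compute s = H r^T mod 2 one row at a time:
  s_1 = 1 + 1 + 0 + 1 + 1 + 0 + 0 + 1 = 5 ≡ 1 (mod 2).
  s_2 = 1 + 1 + 0 + 0 + 1 + 0 + 0 + 1 = 4 ≡ 0 (mod 2).
  s_3 = 1 + 1 + 0 + 0 + 0 + 1 + 0 + 1 = 4 ≡ 0 (mod 2).
  s_4 = 0 + 1 + 1 + 0 + 1 + 1 + 0 + 1 = 5 ≡ 1 (mod 2).
s = (1, 0, 0, 1)^T — this equals column 9 of H (binary 1001), so error is at position 9.
Correct: flip bit 9 of r = 011110011011001 to get c = 011110010011001.


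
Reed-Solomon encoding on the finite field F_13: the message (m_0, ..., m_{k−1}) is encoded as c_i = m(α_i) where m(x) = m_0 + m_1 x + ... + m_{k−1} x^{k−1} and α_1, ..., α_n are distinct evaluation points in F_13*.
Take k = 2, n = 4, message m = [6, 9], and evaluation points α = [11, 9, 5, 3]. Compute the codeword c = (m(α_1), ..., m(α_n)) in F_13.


c = [1, 9, 12, 7]

Message polynomial: m(x) = 6 + 9·x (mod 13).
For each evaluation point α_i, compute m(α_i) mod 13:
  α_1 = 11: Horner steps 9 → 1, so m(11) = 1.
  α_2 = 9: Horner steps 9 → 9, so m(9) = 9.
  α_3 = 5: Horner steps 9 → 12, so m(5) = 12.
  α_4 = 3: Horner steps 9 → 7, so m(3) = 7.
Codeword c = [1, 9, 12, 7] ∈ F_13^4.


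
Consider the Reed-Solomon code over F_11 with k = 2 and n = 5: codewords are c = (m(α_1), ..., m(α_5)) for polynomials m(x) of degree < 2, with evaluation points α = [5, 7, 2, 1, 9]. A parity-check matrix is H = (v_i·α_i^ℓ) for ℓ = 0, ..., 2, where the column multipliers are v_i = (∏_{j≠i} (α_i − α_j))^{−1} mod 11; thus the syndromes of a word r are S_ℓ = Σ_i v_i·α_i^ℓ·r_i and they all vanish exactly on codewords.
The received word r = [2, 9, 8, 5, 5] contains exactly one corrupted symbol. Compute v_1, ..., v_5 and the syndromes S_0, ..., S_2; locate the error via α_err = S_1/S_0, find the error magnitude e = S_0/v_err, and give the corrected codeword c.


S = (10, 10, 10), error at position 4, error magnitude e = 6, c = [2, 9, 8, 10, 5].

Step 1: column multipliers v_i = (∏_{j≠i}(α_i − α_j))^{−1} mod 11.
  i = 1 (α = 5): (5−7)(5−2)(5−1)(5−9) = (−2)·3·4·(−4) = 96 ≡ 8, so v_1 = 8^{−1} = 7 (mod 11).
  i = 2 (α = 7): (7−5)(7−2)(7−1)(7−9) = 2·5·6·(−2) = −120 ≡ 1, so v_2 = 1^{−1} = 1 (mod 11).
  i = 3 (α = 2): (2−5)(2−7)(2−1)(2−9) = (−3)·(−5)·1·(−7) = −105 ≡ 5, so v_3 = 5^{−1} = 9 (mod 11).
  i = 4 (α = 1): (1−5)(1−7)(1−2)(1−9) = (−4)·(−6)·(−1)·(−8) = 192 ≡ 5, so v_4 = 5^{−1} = 9 (mod 11).
  i = 5 (α = 9): (9−5)(9−7)(9−2)(9−1) = 4·2·7·8 = 448 ≡ 8, so v_5 = 8^{−1} = 7 (mod 11).
  v = [7, 1, 9, 9, 7].
Step 2: syndromes of r = [2, 9, 8, 5, 5] (all sums mod 11).
  S_0 = Σ v_i r_i = 7·2 + 1·9 + 9·8 + 9·5 + 7·5 = 175 ≡ 10.
  S_1 = Σ v_i α_i r_i = 7·5·2 + 1·7·9 + 9·2·8 + 9·1·5 + 7·9·5 = 637 ≡ 10.
  α_i^2 mod 11 = [3, 5, 4, 1, 4].
  S_2 = Σ v_i α_i^2 r_i = 7·3·2 + 1·5·9 + 9·4·8 + 9·1·5 + 7·4·5 = 560 ≡ 10.
  S = (10, 10, 10) ≠ 0, so r is not a codeword (an error is present).
Step 3: locate the error. For a single error e at position i, S_ℓ = v_i·e·α_i^ℓ, so α_err = S_1/S_0.
  S_0^{−1} = 10^{−1} = 10 (mod 11), so α_err = 10·10 = 100 ≡ 1 = α_4. Error position i = 4.
  Consistency check: S_2/S_1 = 10·10 = 100 ≡ 1 = α_err ✓ (single-error assumption holds).
Step 4: error magnitude e = S_0/v_4 = S_0·∏_{j≠4}(α_4 − α_j) = 10·5 = 50 ≡ 6 (mod 11).
Step 5: correct position 4: c_4 = r_4 − e = 5 − 6 ≡ 10 (mod 11). Hence c = [2, 9, 8, 10, 5].
  Check: interpolating c through the α_i gives m(x) = 1 + 9·x (degree < 2) with m(α_i) = c_i for every i, so c is indeed a codeword.


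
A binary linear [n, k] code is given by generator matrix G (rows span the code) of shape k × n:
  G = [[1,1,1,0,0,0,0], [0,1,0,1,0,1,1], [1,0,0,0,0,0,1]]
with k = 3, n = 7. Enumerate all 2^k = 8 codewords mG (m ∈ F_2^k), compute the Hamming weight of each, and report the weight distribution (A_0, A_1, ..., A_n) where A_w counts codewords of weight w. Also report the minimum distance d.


Weight distribution: A_0 = 1, A_2 = 1, A_3 = 3, A_4 = 2, A_5 = 1. Minimum distance d = 2.

Enumerate all 2^3 = 8 messages m ∈ F_2^3.
For each, compute codeword c = mG in F_2^7, then tally its weight.
  m = 000 → c = 0000000, weight = 0.
  m = 100 → c = 1110000, weight = 3.
  m = 010 → c = 0101011, weight = 4.
  m = 110 → c = 1011011, weight = 5.
  m = 001 → c = 1000001, weight = 2.
  m = 101 → c = 0110001, weight = 3.
  m = 011 → c = 1101010, weight = 4.
  m = 111 → c = 0011010, weight = 3.
Tally weights:
  weight 0: 1 codewords.
  weight 2: 1 codewords.
  weight 3: 3 codewords.
  weight 4: 2 codewords.
  weight 5: 1 codewords.
Minimum distance d = smallest w > 0 with A_w > 0 = 2.
Sanity: Σ A_w = 8 = 2^3 = 8 ✓.


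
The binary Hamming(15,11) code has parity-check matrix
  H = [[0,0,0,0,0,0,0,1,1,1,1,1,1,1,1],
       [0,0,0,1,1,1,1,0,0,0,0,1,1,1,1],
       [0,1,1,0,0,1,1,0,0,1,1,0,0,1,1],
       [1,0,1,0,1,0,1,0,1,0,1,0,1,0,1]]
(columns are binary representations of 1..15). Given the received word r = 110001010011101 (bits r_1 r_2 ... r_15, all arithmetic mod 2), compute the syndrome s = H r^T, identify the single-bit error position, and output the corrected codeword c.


s = (1, 0, 0, 0)^T, error position = 8, corrected codeword c = 110001000011101

Compute s = H r^T mod 2 one row at a time:
  s_1 = 1 + 0 + 0 + 1 + 1 + 1 + 0 + 1 = 5 ≡ 1 (mod 2).
  s_2 = 0 + 0 + 1 + 0 + 1 + 1 + 0 + 1 = 4 ≡ 0 (mod 2).
  s_3 = 1 + 0 + 1 + 0 + 0 + 1 + 0 + 1 = 4 ≡ 0 (mod 2).
  s_4 = 1 + 0 + 0 + 0 + 0 + 1 + 1 + 1 = 4 ≡ 0 (mod 2).
s = (1, 0, 0, 0)^T — this equals column 8 of H (binary 1000), so error is at position 8.
Correct: flip bit 8 of r = 110001010011101 to get c = 110001000011101.


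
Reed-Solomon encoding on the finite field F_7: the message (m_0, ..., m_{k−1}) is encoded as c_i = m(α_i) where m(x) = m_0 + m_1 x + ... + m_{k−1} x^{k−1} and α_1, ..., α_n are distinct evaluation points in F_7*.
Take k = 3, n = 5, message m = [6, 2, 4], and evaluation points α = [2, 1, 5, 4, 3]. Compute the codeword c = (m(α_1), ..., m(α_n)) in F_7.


c = [5, 5, 4, 1, 6]

Message polynomial: m(x) = 6 + 2·x + 4·x^2 (mod 7).
For each evaluation point α_i, compute m(α_i) mod 7:
  α_1 = 2: Horner steps 4 → 3 → 5, so m(2) = 5.
  α_2 = 1: Horner steps 4 → 6 → 5, so m(1) = 5.
  α_3 = 5: Horner steps 4 → 1 → 4, so m(5) = 4.
  α_4 = 4: Horner steps 4 → 4 → 1, so m(4) = 1.
  α_5 = 3: Horner steps 4 → 0 → 6, so m(3) = 6.
Codeword c = [5, 5, 4, 1, 6] ∈ F_7^5.


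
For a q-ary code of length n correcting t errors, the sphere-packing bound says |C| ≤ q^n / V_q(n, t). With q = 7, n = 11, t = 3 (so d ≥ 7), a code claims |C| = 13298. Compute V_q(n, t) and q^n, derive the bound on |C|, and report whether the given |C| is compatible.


V_q(n, t) = 37687, q^n = 1977326743, Hamming bound = 52467, |C| = 13298 ≤ bound (satisfied).

Step 1: Compute V_q(n, t) = Σ_{j=0}^3 C(n, j) (q−1)^j.
  j = 0: C(11,0)·(6)^0 = 1·1 = 1.
  j = 1: C(11,1)·(6)^1 = 11·6 = 66.
  j = 2: C(11,2)·(6)^2 = 55·36 = 1980.
  j = 3: C(11,3)·(6)^3 = 165·216 = 35640.
  V_q(n, t) = 1 + 66 + 1980 + 35640 = 37687.
Step 2: q^n = 7^11 = 1977326743.
Step 3: Hamming bound ⌊q^n / V_q(n,t)⌋ = ⌊1977326743/37687⌋ = 52467.
Step 4: Compare |C| = 13298 to 52467: satisfied.
The claimed |C| lies below the Hamming bound.


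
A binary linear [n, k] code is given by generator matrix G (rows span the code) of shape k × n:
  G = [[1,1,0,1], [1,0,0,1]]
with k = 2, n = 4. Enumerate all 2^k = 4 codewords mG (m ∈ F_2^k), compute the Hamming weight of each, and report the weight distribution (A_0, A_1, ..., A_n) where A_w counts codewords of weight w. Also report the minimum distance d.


Weight distribution: A_0 = 1, A_1 = 1, A_2 = 1, A_3 = 1. Minimum distance d = 1.

Enumerate all 2^2 = 4 messages m ∈ F_2^2.
For each, compute codeword c = mG in F_2^4, then tally its weight.
  m = 00 → c = 0000, weight = 0.
  m = 10 → c = 1101, weight = 3.
  m = 01 → c = 1001, weight = 2.
  m = 11 → c = 0100, weight = 1.
Tally weights:
  weight 0: 1 codewords.
  weight 1: 1 codewords.
  weight 2: 1 codewords.
  weight 3: 1 codewords.
Minimum distance d = smallest w > 0 with A_w > 0 = 1.
Sanity: Σ A_w = 4 = 2^2 = 4 ✓.


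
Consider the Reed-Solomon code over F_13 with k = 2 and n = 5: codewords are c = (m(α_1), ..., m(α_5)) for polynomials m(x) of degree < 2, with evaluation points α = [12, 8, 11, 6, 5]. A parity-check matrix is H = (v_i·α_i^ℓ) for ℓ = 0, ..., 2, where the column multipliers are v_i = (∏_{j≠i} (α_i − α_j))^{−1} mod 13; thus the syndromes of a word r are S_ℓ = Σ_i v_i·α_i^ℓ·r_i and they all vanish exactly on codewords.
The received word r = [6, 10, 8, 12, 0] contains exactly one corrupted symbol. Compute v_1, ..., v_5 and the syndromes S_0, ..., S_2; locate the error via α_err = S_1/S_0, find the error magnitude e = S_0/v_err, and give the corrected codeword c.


S = (1, 11, 4), error at position 3, error magnitude e = 1, c = [6, 10, 7, 12, 0].

Step 1: column multipliers v_i = (∏_{j≠i}(α_i − α_j))^{−1} mod 13.
  i = 1 (α = 12): (12−8)(12−11)(12−6)(12−5) = 4·1·6·7 = 168 ≡ 12, so v_1 = 12^{−1} = 12 (mod 13).
  i = 2 (α = 8): (8−12)(8−11)(8−6)(8−5) = (−4)·(−3)·2·3 = 72 ≡ 7, so v_2 = 7^{−1} = 2 (mod 13).
  i = 3 (α = 11): (11−12)(11−8)(11−6)(11−5) = (−1)·3·5·6 = −90 ≡ 1, so v_3 = 1^{−1} = 1 (mod 13).
  i = 4 (α = 6): (6−12)(6−8)(6−11)(6−5) = (−6)·(−2)·(−5)·1 = −60 ≡ 5, so v_4 = 5^{−1} = 8 (mod 13).
  i = 5 (α = 5): (5−12)(5−8)(5−11)(5−6) = (−7)·(−3)·(−6)·(−1) = 126 ≡ 9, so v_5 = 9^{−1} = 3 (mod 13).
  v = [12, 2, 1, 8, 3].
Step 2: syndromes of r = [6, 10, 8, 12, 0] (all sums mod 13).
  S_0 = Σ v_i r_i = 12·6 + 2·10 + 1·8 + 8·12 + 3·0 = 196 ≡ 1.
  S_1 = Σ v_i α_i r_i = 12·12·6 + 2·8·10 + 1·11·8 + 8·6·12 + 3·5·0 = 1688 ≡ 11.
  α_i^2 mod 13 = [1, 12, 4, 10, 12].
  S_2 = Σ v_i α_i^2 r_i = 12·1·6 + 2·12·10 + 1·4·8 + 8·10·12 + 3·12·0 = 1304 ≡ 4.
  S = (1, 11, 4) ≠ 0, so r is not a codeword (an error is present).
Step 3: locate the error. For a single error e at position i, S_ℓ = v_i·e·α_i^ℓ, so α_err = S_1/S_0.
  S_0^{−1} = 1^{−1} = 1 (mod 13), so α_err = 11·1 = 11 ≡ 11 = α_3. Error position i = 3.
  Consistency check: S_2/S_1 = 4·6 = 24 ≡ 11 = α_err ✓ (single-error assumption holds).
Step 4: error magnitude e = S_0/v_3 = S_0·∏_{j≠3}(α_3 − α_j) = 1·1 = 1 ≡ 1 (mod 13).
Step 5: correct position 3: c_3 = r_3 − e = 8 − 1 ≡ 7 (mod 13). Hence c = [6, 10, 7, 12, 0].
  Check: interpolating c through the α_i gives m(x) = 5 + 12·x (degree < 2) with m(α_i) = c_i for every i, so c is indeed a codeword.


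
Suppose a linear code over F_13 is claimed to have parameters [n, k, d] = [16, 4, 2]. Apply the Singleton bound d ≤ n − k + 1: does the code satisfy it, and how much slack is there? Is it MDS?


Singleton RHS = n − k + 1 = 13, slack = 11, bound satisfied, not MDS.

Singleton bound: d ≤ n − k + 1.
Here n = 16, k = 4, so n − k + 1 = 13.
Given d = 2, check d ≤ 13: YES.
Slack = (n − k + 1) − d = 11.
The code is NOT MDS (slack = 11 > 0).
Description: the claimed parameters are [16, 4, 2]_13; such a code would be non-MDS.


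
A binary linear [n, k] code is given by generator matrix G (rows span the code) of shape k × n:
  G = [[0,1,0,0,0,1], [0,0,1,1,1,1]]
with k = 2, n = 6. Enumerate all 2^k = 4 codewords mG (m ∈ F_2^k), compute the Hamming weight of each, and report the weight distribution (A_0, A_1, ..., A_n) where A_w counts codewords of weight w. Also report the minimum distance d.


Weight distribution: A_0 = 1, A_2 = 1, A_4 = 2. Minimum distance d = 2.

Enumerate all 2^2 = 4 messages m ∈ F_2^2.
For each, compute codeword c = mG in F_2^6, then tally its weight.
  m = 00 → c = 000000, weight = 0.
  m = 10 → c = 010001, weight = 2.
  m = 01 → c = 001111, weight = 4.
  m = 11 → c = 011110, weight = 4.
Tally weights:
  weight 0: 1 codewords.
  weight 2: 1 codewords.
  weight 4: 2 codewords.
Minimum distance d = smallest w > 0 with A_w > 0 = 2.
Sanity: Σ A_w = 4 = 2^2 = 4 ✓.


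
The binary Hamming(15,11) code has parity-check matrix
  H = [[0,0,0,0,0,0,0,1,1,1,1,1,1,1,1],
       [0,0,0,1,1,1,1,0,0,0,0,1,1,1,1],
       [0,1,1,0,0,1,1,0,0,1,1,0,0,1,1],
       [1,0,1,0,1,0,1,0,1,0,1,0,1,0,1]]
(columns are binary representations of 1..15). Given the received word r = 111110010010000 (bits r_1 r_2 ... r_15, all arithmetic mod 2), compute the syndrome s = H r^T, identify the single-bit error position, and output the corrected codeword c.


s = (0, 0, 1, 0)^T, error position = 2, corrected codeword c = 101110010010000

Compute s = H r^T mod 2 one row at a time:
  s_1 = 1 + 0 + 0 + 1 + 0 + 0 + 0 + 0 = 2 ≡ 0 (mod 2).
  s_2 = 1 + 1 + 0 + 0 + 0 + 0 + 0 + 0 = 2 ≡ 0 (mod 2).
  s_3 = 1 + 1 + 0 + 0 + 0 + 1 + 0 + 0 = 3 ≡ 1 (mod 2).
  s_4 = 1 + 1 + 1 + 0 + 0 + 1 + 0 + 0 = 4 ≡ 0 (mod 2).
s = (0, 0, 1, 0)^T — this equals column 2 of H (binary 0010), so error is at position 2.
Correct: flip bit 2 of r = 111110010010000 to get c = 101110010010000.


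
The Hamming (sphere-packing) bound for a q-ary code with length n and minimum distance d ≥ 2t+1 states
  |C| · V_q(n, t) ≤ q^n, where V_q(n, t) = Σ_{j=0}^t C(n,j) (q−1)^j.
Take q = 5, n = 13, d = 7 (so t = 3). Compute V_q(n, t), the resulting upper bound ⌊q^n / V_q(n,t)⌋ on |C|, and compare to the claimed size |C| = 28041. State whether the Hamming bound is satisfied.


V_q(n, t) = 19605, q^n = 1220703125, Hamming bound = 62264, |C| = 28041 ≤ bound (satisfied).

Step 1: Compute V_q(n, t) = Σ_{j=0}^3 C(n, j) (q−1)^j.
  j = 0: C(13,0)·(4)^0 = 1·1 = 1.
  j = 1: C(13,1)·(4)^1 = 13·4 = 52.
  j = 2: C(13,2)·(4)^2 = 78·16 = 1248.
  j = 3: C(13,3)·(4)^3 = 286·64 = 18304.
  V_q(n, t) = 1 + 52 + 1248 + 18304 = 19605.
Step 2: q^n = 5^13 = 1220703125.
Step 3: Hamming bound ⌊q^n / V_q(n,t)⌋ = ⌊1220703125/19605⌋ = 62264.
Step 4: Compare |C| = 28041 to 62264: satisfied.
The claimed |C| lies below the Hamming bound.


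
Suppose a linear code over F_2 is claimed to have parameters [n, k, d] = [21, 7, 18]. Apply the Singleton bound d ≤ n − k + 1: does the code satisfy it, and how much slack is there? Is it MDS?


Singleton RHS = n − k + 1 = 15, slack = -3, bound violated (no such code; not MDS).

Singleton bound: d ≤ n − k + 1.
Here n = 21, k = 7, so n − k + 1 = 15.
Given d = 18, check d ≤ 15: NO.
Slack = (n − k + 1) − d = -3.
The slack is negative: d = 18 exceeds n − k + 1 = 15 by 3, so the Singleton bound is violated and no linear [21, 7, 18]_2 code can exist. In particular it is not MDS (MDS requires d = n − k + 1 exactly).
Description: the claimed parameters are [21, 7, 18]_2; such a code would be impossible (violates the Singleton bound).


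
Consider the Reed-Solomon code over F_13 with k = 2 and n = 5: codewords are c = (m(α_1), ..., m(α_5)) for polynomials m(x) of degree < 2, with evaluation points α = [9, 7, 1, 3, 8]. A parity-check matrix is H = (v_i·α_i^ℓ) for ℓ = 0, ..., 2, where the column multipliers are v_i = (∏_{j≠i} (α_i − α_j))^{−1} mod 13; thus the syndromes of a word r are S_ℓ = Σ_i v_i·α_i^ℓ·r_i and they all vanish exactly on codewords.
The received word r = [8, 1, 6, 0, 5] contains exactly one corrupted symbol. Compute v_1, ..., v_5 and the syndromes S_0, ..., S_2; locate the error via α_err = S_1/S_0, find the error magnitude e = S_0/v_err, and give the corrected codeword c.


S = (5, 1, 8), error at position 5, error magnitude e = 7, c = [8, 1, 6, 0, 11].

Step 1: column multipliers v_i = (∏_{j≠i}(α_i − α_j))^{−1} mod 13.
  i = 1 (α = 9): (9−7)(9−1)(9−3)(9−8) = 2·8·6·1 = 96 ≡ 5, so v_1 = 5^{−1} = 8 (mod 13).
  i = 2 (α = 7): (7−9)(7−1)(7−3)(7−8) = (−2)·6·4·(−1) = 48 ≡ 9, so v_2 = 9^{−1} = 3 (mod 13).
  i = 3 (α = 1): (1−9)(1−7)(1−3)(1−8) = (−8)·(−6)·(−2)·(−7) = 672 ≡ 9, so v_3 = 9^{−1} = 3 (mod 13).
  i = 4 (α = 3): (3−9)(3−7)(3−1)(3−8) = (−6)·(−4)·2·(−5) = −240 ≡ 7, so v_4 = 7^{−1} = 2 (mod 13).
  i = 5 (α = 8): (8−9)(8−7)(8−1)(8−3) = (−1)·1·7·5 = −35 ≡ 4, so v_5 = 4^{−1} = 10 (mod 13).
  v = [8, 3, 3, 2, 10].
Step 2: syndromes of r = [8, 1, 6, 0, 5] (all sums mod 13).
  S_0 = Σ v_i r_i = 8·8 + 3·1 + 3·6 + 2·0 + 10·5 = 135 ≡ 5.
  S_1 = Σ v_i α_i r_i = 8·9·8 + 3·7·1 + 3·1·6 + 2·3·0 + 10·8·5 = 1015 ≡ 1.
  α_i^2 mod 13 = [3, 10, 1, 9, 12].
  S_2 = Σ v_i α_i^2 r_i = 8·3·8 + 3·10·1 + 3·1·6 + 2·9·0 + 10·12·5 = 840 ≡ 8.
  S = (5, 1, 8) ≠ 0, so r is not a codeword (an error is present).
Step 3: locate the error. For a single error e at position i, S_ℓ = v_i·e·α_i^ℓ, so α_err = S_1/S_0.
  S_0^{−1} = 5^{−1} = 8 (mod 13), so α_err = 1·8 = 8 ≡ 8 = α_5. Error position i = 5.
  Consistency check: S_2/S_1 = 8·1 = 8 ≡ 8 = α_err ✓ (single-error assumption holds).
Step 4: error magnitude e = S_0/v_5 = S_0·∏_{j≠5}(α_5 − α_j) = 5·4 = 20 ≡ 7 (mod 13).
Step 5: correct position 5: c_5 = r_5 − e = 5 − 7 ≡ 11 (mod 13). Hence c = [8, 1, 6, 0, 11].
  Check: interpolating c through the α_i gives m(x) = 9 + 10·x (degree < 2) with m(α_i) = c_i for every i, so c is indeed a codeword.


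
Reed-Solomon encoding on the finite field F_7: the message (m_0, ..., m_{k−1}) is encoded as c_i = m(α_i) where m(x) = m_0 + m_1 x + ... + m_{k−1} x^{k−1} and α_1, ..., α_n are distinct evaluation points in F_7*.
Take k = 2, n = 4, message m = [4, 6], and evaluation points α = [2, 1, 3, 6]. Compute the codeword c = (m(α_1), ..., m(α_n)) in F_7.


c = [2, 3, 1, 5]

Message polynomial: m(x) = 4 + 6·x (mod 7).
For each evaluation point α_i, compute m(α_i) mod 7:
  α_1 = 2: Horner steps 6 → 2, so m(2) = 2.
  α_2 = 1: Horner steps 6 → 3, so m(1) = 3.
  α_3 = 3: Horner steps 6 → 1, so m(3) = 1.
  α_4 = 6: Horner steps 6 → 5, so m(6) = 5.
Codeword c = [2, 3, 1, 5] ∈ F_7^4.


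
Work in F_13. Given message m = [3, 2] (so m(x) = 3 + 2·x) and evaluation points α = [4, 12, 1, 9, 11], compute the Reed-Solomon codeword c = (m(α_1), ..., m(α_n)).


c = [11, 1, 5, 8, 12]

Message polynomial: m(x) = 3 + 2·x (mod 13).
For each evaluation point α_i, compute m(α_i) mod 13:
  α_1 = 4: Horner steps 2 → 11, so m(4) = 11.
  α_2 = 12: Horner steps 2 → 1, so m(12) = 1.
  α_3 = 1: Horner steps 2 → 5, so m(1) = 5.
  α_4 = 9: Horner steps 2 → 8, so m(9) = 8.
  α_5 = 11: Horner steps 2 → 12, so m(11) = 12.
Codeword c = [11, 1, 5, 8, 12] ∈ F_13^5.


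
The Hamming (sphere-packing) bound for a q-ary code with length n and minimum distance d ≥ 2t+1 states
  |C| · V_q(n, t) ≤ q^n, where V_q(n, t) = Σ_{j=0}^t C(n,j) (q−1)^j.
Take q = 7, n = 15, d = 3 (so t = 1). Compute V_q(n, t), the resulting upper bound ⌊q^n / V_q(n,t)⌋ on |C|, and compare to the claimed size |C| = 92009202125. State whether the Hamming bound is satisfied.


V_q(n, t) = 91, q^n = 4747561509943, Hamming bound = 52171005603, |C| = 92009202125 > bound (violated).

Step 1: Compute V_q(n, t) = Σ_{j=0}^1 C(n, j) (q−1)^j.
  j = 0: C(15,0)·(6)^0 = 1·1 = 1.
  j = 1: C(15,1)·(6)^1 = 15·6 = 90.
  V_q(n, t) = 1 + 90 = 91.
Step 2: q^n = 7^15 = 4747561509943.
Step 3: Hamming bound ⌊q^n / V_q(n,t)⌋ = ⌊4747561509943/91⌋ = 52171005603.
Step 4: Compare |C| = 92009202125 to 52171005603: violated.
The claimed |C| lies above the Hamming bound, so no 7-ary code of length 15 with d ≥ 3 can have 92009202125 codewords.


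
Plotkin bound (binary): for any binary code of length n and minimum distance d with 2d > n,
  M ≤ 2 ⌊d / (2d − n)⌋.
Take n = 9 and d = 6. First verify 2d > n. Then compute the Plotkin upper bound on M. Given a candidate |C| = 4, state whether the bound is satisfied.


Plotkin bound M ≤ 4; given |C| = 4 ≤ bound (satisfied).

Check applicability: 2d = 12, n = 9.
2d − n = 3 > 0, so Plotkin applies.
Compute d/(2d−n) = 6/3 ≈ 2.0000.
⌊d/(2d−n)⌋ = 2.
Plotkin bound: M ≤ 2·2 = 4.
Given |C| = 4, check: satisfied.
This |C| is at the Plotkin bound.


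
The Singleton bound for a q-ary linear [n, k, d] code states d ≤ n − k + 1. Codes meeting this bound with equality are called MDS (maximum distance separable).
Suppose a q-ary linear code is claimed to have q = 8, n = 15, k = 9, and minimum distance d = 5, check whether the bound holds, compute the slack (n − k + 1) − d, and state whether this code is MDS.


Singleton RHS = n − k + 1 = 7, slack = 2, bound satisfied, not MDS.

Singleton bound: d ≤ n − k + 1.
Here n = 15, k = 9, so n − k + 1 = 7.
Given d = 5, check d ≤ 7: YES.
Slack = (n − k + 1) − d = 2.
The code is NOT MDS (slack = 2 > 0).
Description: the claimed parameters are [15, 9, 5]_8; such a code would be non-MDS.


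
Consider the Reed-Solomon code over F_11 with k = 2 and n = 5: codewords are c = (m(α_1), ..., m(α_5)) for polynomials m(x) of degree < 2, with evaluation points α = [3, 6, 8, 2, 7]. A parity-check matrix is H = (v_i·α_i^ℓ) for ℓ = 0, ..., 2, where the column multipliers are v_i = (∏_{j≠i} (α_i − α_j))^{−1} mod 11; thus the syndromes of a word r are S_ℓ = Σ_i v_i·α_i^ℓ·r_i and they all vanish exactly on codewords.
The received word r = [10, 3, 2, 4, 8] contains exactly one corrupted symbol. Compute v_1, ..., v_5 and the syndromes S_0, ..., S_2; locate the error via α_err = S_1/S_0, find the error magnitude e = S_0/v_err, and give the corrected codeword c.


S = (1, 2, 4), error at position 4, error magnitude e = 10, c = [10, 3, 2, 5, 8].

Step 1: column multipliers v_i = (∏_{j≠i}(α_i − α_j))^{−1} mod 11.
  i = 1 (α = 3): (3−6)(3−8)(3−2)(3−7) = (−3)·(−5)·1·(−4) = −60 ≡ 6, so v_1 = 6^{−1} = 2 (mod 11).
  i = 2 (α = 6): (6−3)(6−8)(6−2)(6−7) = 3·(−2)·4·(−1) = 24 ≡ 2, so v_2 = 2^{−1} = 6 (mod 11).
  i = 3 (α = 8): (8−3)(8−6)(8−2)(8−7) = 5·2·6·1 = 60 ≡ 5, so v_3 = 5^{−1} = 9 (mod 11).
  i = 4 (α = 2): (2−3)(2−6)(2−8)(2−7) = (−1)·(−4)·(−6)·(−5) = 120 ≡ 10, so v_4 = 10^{−1} = 10 (mod 11).
  i = 5 (α = 7): (7−3)(7−6)(7−8)(7−2) = 4·1·(−1)·5 = −20 ≡ 2, so v_5 = 2^{−1} = 6 (mod 11).
  v = [2, 6, 9, 10, 6].
Step 2: syndromes of r = [10, 3, 2, 4, 8] (all sums mod 11).
  S_0 = Σ v_i r_i = 2·10 + 6·3 + 9·2 + 10·4 + 6·8 = 144 ≡ 1.
  S_1 = Σ v_i α_i r_i = 2·3·10 + 6·6·3 + 9·8·2 + 10·2·4 + 6·7·8 = 728 ≡ 2.
  α_i^2 mod 11 = [9, 3, 9, 4, 5].
  S_2 = Σ v_i α_i^2 r_i = 2·9·10 + 6·3·3 + 9·9·2 + 10·4·4 + 6·5·8 = 796 ≡ 4.
  S = (1, 2, 4) ≠ 0, so r is not a codeword (an error is present).
Step 3: locate the error. For a single error e at position i, S_ℓ = v_i·e·α_i^ℓ, so α_err = S_1/S_0.
  S_0^{−1} = 1^{−1} = 1 (mod 11), so α_err = 2·1 = 2 ≡ 2 = α_4. Error position i = 4.
  Consistency check: S_2/S_1 = 4·6 = 24 ≡ 2 = α_err ✓ (single-error assumption holds).
Step 4: error magnitude e = S_0/v_4 = S_0·∏_{j≠4}(α_4 − α_j) = 1·10 = 10 ≡ 10 (mod 11).
Step 5: correct position 4: c_4 = r_4 − e = 4 − 10 ≡ 5 (mod 11). Hence c = [10, 3, 2, 5, 8].
  Check: interpolating c through the α_i gives m(x) = 6 + 5·x (degree < 2) with m(α_i) = c_i for every i, so c is indeed a codeword.


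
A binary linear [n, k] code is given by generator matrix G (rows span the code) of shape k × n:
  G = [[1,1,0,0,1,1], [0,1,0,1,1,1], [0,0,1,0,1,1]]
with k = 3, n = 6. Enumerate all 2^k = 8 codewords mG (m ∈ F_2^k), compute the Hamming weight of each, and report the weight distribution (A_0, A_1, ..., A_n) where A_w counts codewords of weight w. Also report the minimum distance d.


Weight distribution: A_0 = 1, A_2 = 1, A_3 = 3, A_4 = 2, A_5 = 1. Minimum distance d = 2.

Enumerate all 2^3 = 8 messages m ∈ F_2^3.
For each, compute codeword c = mG in F_2^6, then tally its weight.
  m = 000 → c = 000000, weight = 0.
  m = 100 → c = 110011, weight = 4.
  m = 010 → c = 010111, weight = 4.
  m = 110 → c = 100100, weight = 2.
  m = 001 → c = 001011, weight = 3.
  m = 101 → c = 111000, weight = 3.
  m = 011 → c = 011100, weight = 3.
  m = 111 → c = 101111, weight = 5.
Tally weights:
  weight 0: 1 codewords.
  weight 2: 1 codewords.
  weight 3: 3 codewords.
  weight 4: 2 codewords.
  weight 5: 1 codewords.
Minimum distance d = smallest w > 0 with A_w > 0 = 2.
Sanity: Σ A_w = 8 = 2^3 = 8 ✓.
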